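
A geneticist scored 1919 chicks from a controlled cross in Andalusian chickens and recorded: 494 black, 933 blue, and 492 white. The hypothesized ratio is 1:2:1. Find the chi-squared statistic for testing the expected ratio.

Expected counts for N = 1919 under a 1:2:1 ratio (total parts = 4):
  black: 1919 × 1/4 = 479.75
  blue: 1919 × 2/4 = 959.5
  white: 1919 × 1/4 = 479.75
χ² = Σ (O − E)² / E
  black: (494 − 479.75)² / 479.75 = 0.4233
  blue: (933 − 959.5)² / 959.5 = 0.7319
  white: (492 − 479.75)² / 479.75 = 0.3128
χ² = 0.4233 + 0.7319 + 0.3128 = 1.468

1.468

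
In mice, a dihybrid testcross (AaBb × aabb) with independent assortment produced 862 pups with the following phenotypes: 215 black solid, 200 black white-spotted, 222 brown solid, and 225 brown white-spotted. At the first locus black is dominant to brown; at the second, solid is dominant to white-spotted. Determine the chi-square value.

A dihybrid testcross with independent assortment gives a 1:1:1:1 ratio.
Expected counts for N = 862 under a 1:1:1:1 ratio (total parts = 4):
  black solid: 862 × 1/4 = 215.5
  black white-spotted: 862 × 1/4 = 215.5
  brown solid: 862 × 1/4 = 215.5
  brown white-spotted: 862 × 1/4 = 215.5
χ² = Σ (O − E)² / E
  black solid: (215 − 215.5)² / 215.5 = 0.0012
  black white-spotted: (200 − 215.5)² / 215.5 = 1.1148
  brown solid: (222 − 215.5)² / 215.5 = 0.1961
  brown white-spotted: (225 − 215.5)² / 215.5 = 0.4188
χ² = 0.0012 + 1.1148 + 0.1961 + 0.4188 = 1.7309 ≈ 1.731

1.731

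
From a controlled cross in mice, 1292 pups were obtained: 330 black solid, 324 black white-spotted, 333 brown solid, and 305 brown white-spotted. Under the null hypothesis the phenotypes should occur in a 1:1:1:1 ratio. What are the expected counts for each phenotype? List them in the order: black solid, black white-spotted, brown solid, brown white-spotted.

Expected counts for N = 1292 under a 1:1:1:1 ratio (total parts = 4):
  black solid: 1292 × 1/4 = 323
  black white-spotted: 1292 × 1/4 = 323
  brown solid: 1292 × 1/4 = 323
  brown white-spotted: 1292 × 1/4 = 323

323, 323, 323, 323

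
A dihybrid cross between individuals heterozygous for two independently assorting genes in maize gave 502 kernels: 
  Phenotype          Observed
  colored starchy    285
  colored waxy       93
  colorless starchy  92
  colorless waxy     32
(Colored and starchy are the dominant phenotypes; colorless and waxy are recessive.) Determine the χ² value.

A dihybrid F₂ with independent assortment and complete dominance at both loci gives a 9:3:3:1 phenotypic ratio.
Expected counts for N = 502 under a 9:3:3:1 ratio (total parts = 16):
  colored starchy: 502 × 9/16 = 282.375
  colored waxy: 502 × 3/16 = 94.125
  colorless starchy: 502 × 3/16 = 94.125
  colorless waxy: 502 × 1/16 = 31.375
χ² = Σ (O − E)² / E
  colored starchy: (285 − 282.375)² / 282.375 = 0.0244
  colored waxy: (93 − 94.125)² / 94.125 = 0.0134
  colorless starchy: (92 − 94.125)² / 94.125 = 0.0480
  colorless waxy: (32 − 31.375)² / 31.375 = 0.0125
χ² = 0.0244 + 0.0134 + 0.0480 + 0.0125 = 0.0983 ≈ 0.098

0.098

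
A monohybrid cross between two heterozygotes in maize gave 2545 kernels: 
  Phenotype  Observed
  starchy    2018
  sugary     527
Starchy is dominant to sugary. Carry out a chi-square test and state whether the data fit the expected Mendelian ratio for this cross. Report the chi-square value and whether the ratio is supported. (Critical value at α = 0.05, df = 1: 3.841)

For a monohybrid cross between heterozygotes with complete dominance, the expected phenotypic ratio is 3:1.
Total ratio parts = 4. Expected numbers out of 2545:
  starchy: 2545 × 3/4 = 1908.75
  sugary: 2545 × 1/4 = 636.25
χ² = Σ (O − E)² / E
  starchy: (2018 − 1908.75)² / 1908.75 = 6.2531
  sugary: (527 − 636.25)² / 636.25 = 18.7592
χ² = 6.2531 + 18.7592 = 25.0123 ≈ 25.012
Degrees of freedom = 2 − 1 = 1; critical value at α = 0.05 is 3.841.
Since 25.012 > 3.841, we reject the null hypothesis — the data do not fit the 3:1 ratio.

25.012; not consistent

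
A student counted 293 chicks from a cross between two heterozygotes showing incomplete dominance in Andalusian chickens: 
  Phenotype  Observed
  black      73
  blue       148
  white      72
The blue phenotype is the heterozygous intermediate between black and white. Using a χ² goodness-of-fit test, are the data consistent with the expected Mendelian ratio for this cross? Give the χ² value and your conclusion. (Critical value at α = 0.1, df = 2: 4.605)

With incomplete dominance, a heterozygote × heterozygote cross gives a 1:2:1 phenotypic ratio.
Under the 1:2:1 hypothesis (Σ ratio = 4, N = 293):
  black: 293 × 1/4 = 73.25
  blue: 293 × 2/4 = 146.5
  white: 293 × 1/4 = 73.25
χ² = Σ (O − E)² / E
  black: (73 − 73.25)² / 73.25 = 0.0009
  blue: (148 − 146.5)² / 146.5 = 0.0154
  white: (72 − 73.25)² / 73.25 = 0.0213
χ² = 0.0009 + 0.0154 + 0.0213 = 0.0376 ≈ 0.038
Degrees of freedom = 3 − 1 = 2; critical value at α = 0.1 is 4.605.
Since 0.038 < 4.605, we fail to reject the null hypothesis — the data are consistent with the 1:2:1 ratio.

0.038; consistent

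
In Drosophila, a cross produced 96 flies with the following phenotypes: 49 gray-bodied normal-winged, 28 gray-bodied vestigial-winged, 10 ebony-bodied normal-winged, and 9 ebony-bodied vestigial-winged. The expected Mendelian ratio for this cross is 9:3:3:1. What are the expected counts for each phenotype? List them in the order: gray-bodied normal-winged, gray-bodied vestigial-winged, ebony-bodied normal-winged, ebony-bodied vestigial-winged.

Under the 9:3:3:1 hypothesis (Σ ratio = 16, N = 96):
  gray-bodied normal-winged: 96 × 9/16 = 54
  gray-bodied vestigial-winged: 96 × 3/16 = 18
  ebony-bodied normal-winged: 96 × 3/16 = 18
  ebony-bodied vestigial-winged: 96 × 1/16 = 6

54, 18, 18, 6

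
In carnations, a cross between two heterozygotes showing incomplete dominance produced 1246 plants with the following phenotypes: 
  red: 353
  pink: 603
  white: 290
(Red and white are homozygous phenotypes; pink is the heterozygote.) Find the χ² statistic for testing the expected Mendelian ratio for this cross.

7.655

With incomplete dominance, a heterozygote × heterozygote cross gives a 1:2:1 phenotypic ratio.
Expected counts for N = 1246 under a 1:2:1 ratio (total parts = 4):
  red: 1246 × 1/4 = 311.5
  pink: 1246 × 2/4 = 623
  white: 1246 × 1/4 = 311.5
χ² = Σ (O − E)² / E
  red: (353 − 311.5)² / 311.5 = 5.5289
  pink: (603 − 623)² / 623 = 0.6421
  white: (290 − 311.5)² / 311.5 = 1.4839
χ² = 5.5289 + 0.6421 + 1.4839 = 7.6549 ≈ 7.655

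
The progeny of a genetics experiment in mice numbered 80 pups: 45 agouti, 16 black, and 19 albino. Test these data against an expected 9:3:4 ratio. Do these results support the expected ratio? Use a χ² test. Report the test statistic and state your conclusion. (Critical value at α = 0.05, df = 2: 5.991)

0.117; consistent

Under the 9:3:4 hypothesis (Σ ratio = 16, N = 80):
  agouti: 80 × 9/16 = 45
  black: 80 × 3/16 = 15
  albino: 80 × 4/16 = 20
χ² = Σ (O − E)² / E
  agouti: (45 − 45)² / 45 = 0.0000
  black: (16 − 15)² / 15 = 0.0667
  albino: (19 − 20)² / 20 = 0.0500
χ² = 0.0000 + 0.0667 + 0.0500 = 0.1167 ≈ 0.117
Degrees of freedom = 3 − 1 = 2; critical value at α = 0.05 is 5.991.
Since 0.117 < 5.991, we fail to reject the null hypothesis — the data are consistent with the 9:3:4 ratio.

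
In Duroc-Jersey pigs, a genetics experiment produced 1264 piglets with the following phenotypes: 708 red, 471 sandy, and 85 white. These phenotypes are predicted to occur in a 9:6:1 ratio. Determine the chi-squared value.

0.487

Under the 9:6:1 hypothesis (Σ ratio = 16, N = 1264):
  red: 1264 × 9/16 = 711
  sandy: 1264 × 6/16 = 474
  white: 1264 × 1/16 = 79
χ² = Σ (O − E)² / E
  red: (708 − 711)² / 711 = 0.0127
  sandy: (471 − 474)² / 474 = 0.0190
  white: (85 − 79)² / 79 = 0.4557
χ² = 0.0127 + 0.0190 + 0.4557 = 0.4874 ≈ 0.487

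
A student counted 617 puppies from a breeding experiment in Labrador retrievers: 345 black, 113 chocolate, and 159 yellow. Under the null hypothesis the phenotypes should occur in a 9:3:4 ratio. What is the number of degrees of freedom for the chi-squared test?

A goodness-of-fit test with 3 phenotype classes has df = 3 − 1 = 2.

2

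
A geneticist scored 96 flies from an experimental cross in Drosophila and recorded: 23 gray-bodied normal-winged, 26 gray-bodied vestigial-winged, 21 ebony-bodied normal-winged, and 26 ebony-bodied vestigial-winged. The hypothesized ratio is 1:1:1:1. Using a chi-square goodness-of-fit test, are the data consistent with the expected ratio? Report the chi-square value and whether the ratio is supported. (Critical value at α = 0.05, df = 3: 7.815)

Expected counts for N = 96 under a 1:1:1:1 ratio (total parts = 4):
  gray-bodied normal-winged: 96 × 1/4 = 24
  gray-bodied vestigial-winged: 96 × 1/4 = 24
  ebony-bodied normal-winged: 96 × 1/4 = 24
  ebony-bodied vestigial-winged: 96 × 1/4 = 24
χ² = Σ (O − E)² / E
  gray-bodied normal-winged: (23 − 24)² / 24 = 0.0417
  gray-bodied vestigial-winged: (26 − 24)² / 24 = 0.1667
  ebony-bodied normal-winged: (21 − 24)² / 24 = 0.3750
  ebony-bodied vestigial-winged: (26 − 24)² / 24 = 0.1667
χ² = 0.0417 + 0.1667 + 0.3750 + 0.1667 = 0.7501 ≈ 0.750
Degrees of freedom = 4 − 1 = 3; critical value at α = 0.05 is 7.815.
Since 0.750 < 7.815, we fail to reject the null hypothesis — the data are consistent with the 1:1:1:1 ratio.

0.750; consistent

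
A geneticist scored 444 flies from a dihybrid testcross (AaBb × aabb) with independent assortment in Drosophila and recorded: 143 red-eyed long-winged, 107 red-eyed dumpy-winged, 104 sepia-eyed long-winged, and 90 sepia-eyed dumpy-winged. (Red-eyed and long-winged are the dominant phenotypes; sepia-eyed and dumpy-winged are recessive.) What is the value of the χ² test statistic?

13.784

A dihybrid testcross with independent assortment gives a 1:1:1:1 ratio.
Total ratio parts = 4. Expected numbers out of 444:
  red-eyed long-winged: 444 × 1/4 = 111
  red-eyed dumpy-winged: 444 × 1/4 = 111
  sepia-eyed long-winged: 444 × 1/4 = 111
  sepia-eyed dumpy-winged: 444 × 1/4 = 111
χ² = Σ (O − E)² / E
  red-eyed long-winged: (143 − 111)² / 111 = 9.2252
  red-eyed dumpy-winged: (107 − 111)² / 111 = 0.1441
  sepia-eyed long-winged: (104 − 111)² / 111 = 0.4414
  sepia-eyed dumpy-winged: (90 − 111)² / 111 = 3.9730
χ² = 9.2252 + 0.1441 + 0.4414 + 3.9730 = 13.7837 ≈ 13.784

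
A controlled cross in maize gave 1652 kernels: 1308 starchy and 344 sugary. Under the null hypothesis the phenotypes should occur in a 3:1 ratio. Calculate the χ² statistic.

Total ratio parts = 4. Expected numbers out of 1652:
  starchy: 1652 × 3/4 = 1239
  sugary: 1652 × 1/4 = 413
χ² = Σ (O − E)² / E
  starchy: (1308 − 1239)² / 1239 = 3.8426
  sugary: (344 − 413)² / 413 = 11.5278
χ² = 3.8426 + 11.5278 = 15.3704 ≈ 15.370

15.370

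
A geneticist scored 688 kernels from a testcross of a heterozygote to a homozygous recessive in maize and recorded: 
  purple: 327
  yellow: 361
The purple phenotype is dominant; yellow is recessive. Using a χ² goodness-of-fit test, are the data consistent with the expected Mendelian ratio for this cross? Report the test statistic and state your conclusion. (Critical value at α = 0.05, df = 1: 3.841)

A testcross of a heterozygote (Aa × aa) gives a 1:1 phenotypic ratio.
Under the 1:1 hypothesis (Σ ratio = 2, N = 688):
  purple: 688 × 1/2 = 344
  yellow: 688 × 1/2 = 344
χ² = Σ (O − E)² / E
  purple: (327 − 344)² / 344 = 0.8401
  yellow: (361 − 344)² / 344 = 0.8401
χ² = 0.8401 + 0.8401 = 1.6802 ≈ 1.680
Degrees of freedom = 2 − 1 = 1; critical value at α = 0.05 is 3.841.
Since 1.680 < 3.841, we fail to reject the null hypothesis — the data are consistent with the 1:1 ratio.

1.680; consistent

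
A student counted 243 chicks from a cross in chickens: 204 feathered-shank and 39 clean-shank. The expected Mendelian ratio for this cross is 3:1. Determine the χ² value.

10.383

Under the 3:1 hypothesis (Σ ratio = 4, N = 243):
  feathered-shank: 243 × 3/4 = 182.25
  clean-shank: 243 × 1/4 = 60.75
χ² = Σ (O − E)² / E
  feathered-shank: (204 − 182.25)² / 182.25 = 2.5957
  clean-shank: (39 − 60.75)² / 60.75 = 7.7870
χ² = 2.5957 + 7.7870 = 10.3827 ≈ 10.383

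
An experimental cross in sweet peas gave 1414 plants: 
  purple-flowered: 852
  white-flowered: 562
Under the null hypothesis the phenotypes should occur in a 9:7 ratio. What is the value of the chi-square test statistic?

Total ratio parts = 16. Expected numbers out of 1414:
  purple-flowered: 1414 × 9/16 = 795.375
  white-flowered: 1414 × 7/16 = 618.625
χ² = Σ (O − E)² / E
  purple-flowered: (852 − 795.375)² / 795.375 = 4.0313
  white-flowered: (562 − 618.625)² / 618.625 = 5.1831
χ² = 4.0313 + 5.1831 = 9.2144 ≈ 9.214

9.214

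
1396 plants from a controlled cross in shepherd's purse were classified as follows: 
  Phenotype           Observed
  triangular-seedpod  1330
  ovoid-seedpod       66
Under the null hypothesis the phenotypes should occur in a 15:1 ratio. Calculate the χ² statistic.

5.521

The 15:1 ratio has 16 parts, so with N = 1396 the expected counts are:
  triangular-seedpod: 1396 × 15/16 = 1308.75
  ovoid-seedpod: 1396 × 1/16 = 87.25
χ² = Σ (O − E)² / E
  triangular-seedpod: (1330 − 1308.75)² / 1308.75 = 0.3450
  ovoid-seedpod: (66 − 87.25)² / 87.25 = 5.1755
χ² = 0.3450 + 5.1755 = 5.5205 ≈ 5.521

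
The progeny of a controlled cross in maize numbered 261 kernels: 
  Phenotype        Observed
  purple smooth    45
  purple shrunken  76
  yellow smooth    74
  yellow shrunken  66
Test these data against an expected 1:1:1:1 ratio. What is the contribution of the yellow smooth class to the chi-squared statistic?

Under the 1:1:1:1 hypothesis (Σ ratio = 4, N = 261):
  purple smooth: 261 × 1/4 = 65.25
  purple shrunken: 261 × 1/4 = 65.25
  yellow smooth: 261 × 1/4 = 65.25
  yellow shrunken: 261 × 1/4 = 65.25
Contribution of yellow smooth: (74 − 65.25)² / 65.25 = 1.1734

1.173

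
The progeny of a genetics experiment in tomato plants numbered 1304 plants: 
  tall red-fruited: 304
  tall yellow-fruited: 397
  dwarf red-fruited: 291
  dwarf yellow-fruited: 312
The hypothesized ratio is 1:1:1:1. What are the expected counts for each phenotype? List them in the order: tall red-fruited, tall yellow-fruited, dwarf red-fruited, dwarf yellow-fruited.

326, 326, 326, 326

Under the 1:1:1:1 hypothesis (Σ ratio = 4, N = 1304):
  tall red-fruited: 1304 × 1/4 = 326
  tall yellow-fruited: 1304 × 1/4 = 326
  dwarf red-fruited: 1304 × 1/4 = 326
  dwarf yellow-fruited: 1304 × 1/4 = 326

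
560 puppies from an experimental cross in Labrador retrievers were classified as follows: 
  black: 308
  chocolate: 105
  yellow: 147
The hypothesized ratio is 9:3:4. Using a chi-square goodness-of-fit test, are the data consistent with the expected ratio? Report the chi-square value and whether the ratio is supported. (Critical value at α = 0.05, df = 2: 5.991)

0.506; consistent

The 9:3:4 ratio has 16 parts, so with N = 560 the expected counts are:
  black: 560 × 9/16 = 315
  chocolate: 560 × 3/16 = 105
  yellow: 560 × 4/16 = 140
χ² = Σ (O − E)² / E
  black: (308 − 315)² / 315 = 0.1556
  chocolate: (105 − 105)² / 105 = 0.0000
  yellow: (147 − 140)² / 140 = 0.3500
χ² = 0.1556 + 0.0000 + 0.3500 = 0.5056 ≈ 0.506
Degrees of freedom = 3 − 1 = 2; critical value at α = 0.05 is 5.991.
Since 0.506 < 5.991, we fail to reject the null hypothesis — the data are consistent with the 9:3:4 ratio.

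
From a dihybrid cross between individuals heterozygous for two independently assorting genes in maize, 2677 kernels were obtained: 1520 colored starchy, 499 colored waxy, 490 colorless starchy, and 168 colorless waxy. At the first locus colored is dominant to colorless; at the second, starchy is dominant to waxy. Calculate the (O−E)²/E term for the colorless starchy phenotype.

A dihybrid F₂ with independent assortment and complete dominance at both loci gives a 9:3:3:1 phenotypic ratio.
Total ratio parts = 16. Expected numbers out of 2677:
  colored starchy: 2677 × 9/16 = 1505.8125
  colored waxy: 2677 × 3/16 = 501.9375
  colorless starchy: 2677 × 3/16 = 501.9375
  colorless waxy: 2677 × 1/16 = 167.3125
Contribution of colorless starchy: (490 − 501.9375)² / 501.9375 = 0.2839

0.284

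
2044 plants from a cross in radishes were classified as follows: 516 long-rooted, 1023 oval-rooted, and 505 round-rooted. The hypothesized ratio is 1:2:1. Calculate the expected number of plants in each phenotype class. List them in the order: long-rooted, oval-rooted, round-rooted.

511, 1022, 511

Total ratio parts = 4. Expected numbers out of 2044:
  long-rooted: 2044 × 1/4 = 511
  oval-rooted: 2044 × 2/4 = 1022
  round-rooted: 2044 × 1/4 = 511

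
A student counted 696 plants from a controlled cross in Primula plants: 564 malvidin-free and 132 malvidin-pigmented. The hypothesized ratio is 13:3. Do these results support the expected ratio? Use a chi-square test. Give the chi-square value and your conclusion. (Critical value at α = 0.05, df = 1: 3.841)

The 13:3 ratio has 16 parts, so with N = 696 the expected counts are:
  malvidin-free: 696 × 13/16 = 565.5
  malvidin-pigmented: 696 × 3/16 = 130.5
χ² = Σ (O − E)² / E
  malvidin-free: (564 − 565.5)² / 565.5 = 0.0040
  malvidin-pigmented: (132 − 130.5)² / 130.5 = 0.0172
χ² = 0.0040 + 0.0172 = 0.0212 ≈ 0.021
Degrees of freedom = 2 − 1 = 1; critical value at α = 0.05 is 3.841.
Since 0.021 < 3.841, we fail to reject the null hypothesis — the data are consistent with the 13:3 ratio.

0.021; consistent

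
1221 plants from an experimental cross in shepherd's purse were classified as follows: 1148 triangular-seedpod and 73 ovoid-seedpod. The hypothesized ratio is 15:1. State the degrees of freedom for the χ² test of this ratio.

A goodness-of-fit test with 2 phenotype classes has df = 2 − 1 = 1.

1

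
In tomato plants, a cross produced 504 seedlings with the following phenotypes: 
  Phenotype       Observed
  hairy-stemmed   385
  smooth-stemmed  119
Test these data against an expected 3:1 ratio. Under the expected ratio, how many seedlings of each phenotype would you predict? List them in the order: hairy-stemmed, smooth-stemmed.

378, 126

The 3:1 ratio has 4 parts, so with N = 504 the expected counts are:
  hairy-stemmed: 504 × 3/4 = 378
  smooth-stemmed: 504 × 1/4 = 126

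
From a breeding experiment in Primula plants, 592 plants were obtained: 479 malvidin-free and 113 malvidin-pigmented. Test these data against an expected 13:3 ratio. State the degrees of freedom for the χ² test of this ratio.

1

A goodness-of-fit test with 2 phenotype classes has df = 2 − 1 = 1.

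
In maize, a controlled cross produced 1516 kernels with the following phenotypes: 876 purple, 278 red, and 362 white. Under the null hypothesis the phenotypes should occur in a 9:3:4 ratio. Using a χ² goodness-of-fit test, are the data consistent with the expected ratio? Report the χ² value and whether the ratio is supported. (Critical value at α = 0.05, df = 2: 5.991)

Under the 9:3:4 hypothesis (Σ ratio = 16, N = 1516):
  purple: 1516 × 9/16 = 852.75
  red: 1516 × 3/16 = 284.25
  white: 1516 × 4/16 = 379
χ² = Σ (O − E)² / E
  purple: (876 − 852.75)² / 852.75 = 0.6339
  red: (278 − 284.25)² / 284.25 = 0.1374
  white: (362 − 379)² / 379 = 0.7625
χ² = 0.6339 + 0.1374 + 0.7625 = 1.5338 ≈ 1.534
Degrees of freedom = 3 − 1 = 2; critical value at α = 0.05 is 5.991.
Since 1.534 < 5.991, we fail to reject the null hypothesis — the data are consistent with the 9:3:4 ratio.

1.534; consistent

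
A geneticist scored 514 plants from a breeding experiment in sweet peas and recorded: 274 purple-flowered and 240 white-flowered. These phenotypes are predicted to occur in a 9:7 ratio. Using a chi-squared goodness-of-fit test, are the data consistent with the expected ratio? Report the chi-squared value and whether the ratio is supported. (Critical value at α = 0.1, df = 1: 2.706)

Under the 9:7 hypothesis (Σ ratio = 16, N = 514):
  purple-flowered: 514 × 9/16 = 289.125
  white-flowered: 514 × 7/16 = 224.875
χ² = Σ (O − E)² / E
  purple-flowered: (274 − 289.125)² / 289.125 = 0.7912
  white-flowered: (240 − 224.875)² / 224.875 = 1.0173
χ² = 0.7912 + 1.0173 = 1.8085 ≈ 1.809
Degrees of freedom = 2 − 1 = 1; critical value at α = 0.1 is 2.706.
Since 1.809 < 2.706, we fail to reject the null hypothesis — the data are consistent with the 9:7 ratio.

1.809; consistent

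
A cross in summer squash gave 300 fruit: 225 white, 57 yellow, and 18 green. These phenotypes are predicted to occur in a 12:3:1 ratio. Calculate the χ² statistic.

0.040

Under the 12:3:1 hypothesis (Σ ratio = 16, N = 300):
  white: 300 × 12/16 = 225
  yellow: 300 × 3/16 = 56.25
  green: 300 × 1/16 = 18.75
χ² = Σ (O − E)² / E
  white: (225 − 225)² / 225 = 0.0000
  yellow: (57 − 56.25)² / 56.25 = 0.0100
  green: (18 − 18.75)² / 18.75 = 0.0300
χ² = 0.0000 + 0.0100 + 0.0300 = 0.040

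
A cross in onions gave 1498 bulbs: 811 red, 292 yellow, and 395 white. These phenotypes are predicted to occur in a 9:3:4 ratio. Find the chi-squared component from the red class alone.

Under the 9:3:4 hypothesis (Σ ratio = 16, N = 1498):
  red: 1498 × 9/16 = 842.625
  yellow: 1498 × 3/16 = 280.875
  white: 1498 × 4/16 = 374.5
Contribution of red: (811 − 842.625)² / 842.625 = 1.1869

1.187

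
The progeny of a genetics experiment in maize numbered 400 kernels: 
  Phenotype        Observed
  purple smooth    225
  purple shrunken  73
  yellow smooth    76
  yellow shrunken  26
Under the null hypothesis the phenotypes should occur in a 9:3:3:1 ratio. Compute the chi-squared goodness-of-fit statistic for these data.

Under the 9:3:3:1 hypothesis (Σ ratio = 16, N = 400):
  purple smooth: 400 × 9/16 = 225
  purple shrunken: 400 × 3/16 = 75
  yellow smooth: 400 × 3/16 = 75
  yellow shrunken: 400 × 1/16 = 25
χ² = Σ (O − E)² / E
  purple smooth: (225 − 225)² / 225 = 0.0000
  purple shrunken: (73 − 75)² / 75 = 0.0533
  yellow smooth: (76 − 75)² / 75 = 0.0133
  yellow shrunken: (26 − 25)² / 25 = 0.0400
χ² = 0.0000 + 0.0533 + 0.0133 + 0.0400 = 0.1066 ≈ 0.107

0.107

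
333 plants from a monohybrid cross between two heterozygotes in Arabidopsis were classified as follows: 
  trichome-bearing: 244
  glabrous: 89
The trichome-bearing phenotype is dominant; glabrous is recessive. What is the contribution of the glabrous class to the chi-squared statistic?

0.397

For a monohybrid cross between heterozygotes with complete dominance, the expected phenotypic ratio is 3:1.
The 3:1 ratio has 4 parts, so with N = 333 the expected counts are:
  trichome-bearing: 333 × 3/4 = 249.75
  glabrous: 333 × 1/4 = 83.25
Contribution of glabrous: (89 − 83.25)² / 83.25 = 0.3971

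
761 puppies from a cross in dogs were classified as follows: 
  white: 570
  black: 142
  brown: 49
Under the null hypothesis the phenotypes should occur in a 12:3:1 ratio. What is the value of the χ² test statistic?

0.048

The 12:3:1 ratio has 16 parts, so with N = 761 the expected counts are:
  white: 761 × 12/16 = 570.75
  black: 761 × 3/16 = 142.6875
  brown: 761 × 1/16 = 47.5625
χ² = Σ (O − E)² / E
  white: (570 − 570.75)² / 570.75 = 0.0010
  black: (142 − 142.6875)² / 142.6875 = 0.0033
  brown: (49 − 47.5625)² / 47.5625 = 0.0434
χ² = 0.0010 + 0.0033 + 0.0434 = 0.0477 ≈ 0.048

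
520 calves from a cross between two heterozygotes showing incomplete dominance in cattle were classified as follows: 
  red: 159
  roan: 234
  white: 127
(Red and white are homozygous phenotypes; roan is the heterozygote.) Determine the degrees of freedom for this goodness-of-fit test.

2

With incomplete dominance, a heterozygote × heterozygote cross gives a 1:2:1 phenotypic ratio.
A goodness-of-fit test with 3 phenotype classes has df = 3 − 1 = 2.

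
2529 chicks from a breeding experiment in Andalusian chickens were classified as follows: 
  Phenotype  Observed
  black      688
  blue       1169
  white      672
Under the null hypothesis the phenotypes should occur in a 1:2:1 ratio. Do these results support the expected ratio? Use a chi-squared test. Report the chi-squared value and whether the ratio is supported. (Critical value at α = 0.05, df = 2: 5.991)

Under the 1:2:1 hypothesis (Σ ratio = 4, N = 2529):
  black: 2529 × 1/4 = 632.25
  blue: 2529 × 2/4 = 1264.5
  white: 2529 × 1/4 = 632.25
χ² = Σ (O − E)² / E
  black: (688 − 632.25)² / 632.25 = 4.9159
  blue: (1169 − 1264.5)² / 1264.5 = 7.2125
  white: (672 − 632.25)² / 632.25 = 2.4991
χ² = 4.9159 + 7.2125 + 2.4991 = 14.6275 ≈ 14.628
Degrees of freedom = 3 − 1 = 2; critical value at α = 0.05 is 5.991.
Since 14.628 > 5.991, we reject the null hypothesis — the data do not fit the 1:2:1 ratio.

14.628; not consistent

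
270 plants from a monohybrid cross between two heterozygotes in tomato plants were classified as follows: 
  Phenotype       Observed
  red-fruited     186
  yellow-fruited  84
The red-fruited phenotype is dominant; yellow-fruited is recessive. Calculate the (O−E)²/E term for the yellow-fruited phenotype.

For a monohybrid cross between heterozygotes with complete dominance, the expected phenotypic ratio is 3:1.
Expected counts for N = 270 under a 3:1 ratio (total parts = 4):
  red-fruited: 270 × 3/4 = 202.5
  yellow-fruited: 270 × 1/4 = 67.5
Contribution of yellow-fruited: (84 − 67.5)² / 67.5 = 4.0333

4.033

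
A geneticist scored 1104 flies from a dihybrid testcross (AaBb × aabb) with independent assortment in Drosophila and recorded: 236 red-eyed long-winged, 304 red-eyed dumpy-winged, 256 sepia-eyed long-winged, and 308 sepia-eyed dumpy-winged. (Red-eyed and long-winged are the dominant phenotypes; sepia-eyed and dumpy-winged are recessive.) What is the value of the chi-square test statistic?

13.797

A dihybrid testcross with independent assortment gives a 1:1:1:1 ratio.
Expected counts for N = 1104 under a 1:1:1:1 ratio (total parts = 4):
  red-eyed long-winged: 1104 × 1/4 = 276
  red-eyed dumpy-winged: 1104 × 1/4 = 276
  sepia-eyed long-winged: 1104 × 1/4 = 276
  sepia-eyed dumpy-winged: 1104 × 1/4 = 276
χ² = Σ (O − E)² / E
  red-eyed long-winged: (236 − 276)² / 276 = 5.7971
  red-eyed dumpy-winged: (304 − 276)² / 276 = 2.8406
  sepia-eyed long-winged: (256 − 276)² / 276 = 1.4493
  sepia-eyed dumpy-winged: (308 − 276)² / 276 = 3.7101
χ² = 5.7971 + 2.8406 + 1.4493 + 3.7101 = 13.7971 ≈ 13.797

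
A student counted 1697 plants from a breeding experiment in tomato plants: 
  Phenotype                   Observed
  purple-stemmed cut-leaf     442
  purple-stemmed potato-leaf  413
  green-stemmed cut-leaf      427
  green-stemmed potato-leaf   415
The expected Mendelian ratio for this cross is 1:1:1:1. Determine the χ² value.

Expected counts for N = 1697 under a 1:1:1:1 ratio (total parts = 4):
  purple-stemmed cut-leaf: 1697 × 1/4 = 424.25
  purple-stemmed potato-leaf: 1697 × 1/4 = 424.25
  green-stemmed cut-leaf: 1697 × 1/4 = 424.25
  green-stemmed potato-leaf: 1697 × 1/4 = 424.25
χ² = Σ (O − E)² / E
  purple-stemmed cut-leaf: (442 − 424.25)² / 424.25 = 0.7426
  purple-stemmed potato-leaf: (413 − 424.25)² / 424.25 = 0.2983
  green-stemmed cut-leaf: (427 − 424.25)² / 424.25 = 0.0178
  green-stemmed potato-leaf: (415 − 424.25)² / 424.25 = 0.2017
χ² = 0.7426 + 0.2983 + 0.0178 + 0.2017 = 1.2604 ≈ 1.260

1.260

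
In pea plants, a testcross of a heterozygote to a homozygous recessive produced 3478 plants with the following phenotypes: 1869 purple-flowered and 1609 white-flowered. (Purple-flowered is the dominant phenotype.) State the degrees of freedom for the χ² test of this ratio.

1

A testcross of a heterozygote (Aa × aa) gives a 1:1 phenotypic ratio.
A goodness-of-fit test with 2 phenotype classes has df = 2 − 1 = 1.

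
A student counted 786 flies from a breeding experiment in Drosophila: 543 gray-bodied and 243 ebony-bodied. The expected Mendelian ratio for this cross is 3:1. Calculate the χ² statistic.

Under the 3:1 hypothesis (Σ ratio = 4, N = 786):
  gray-bodied: 786 × 3/4 = 589.5
  ebony-bodied: 786 × 1/4 = 196.5
χ² = Σ (O − E)² / E
  gray-bodied: (543 − 589.5)² / 589.5 = 3.6679
  ebony-bodied: (243 − 196.5)² / 196.5 = 11.0038
χ² = 3.6679 + 11.0038 = 14.6717 ≈ 14.672

14.672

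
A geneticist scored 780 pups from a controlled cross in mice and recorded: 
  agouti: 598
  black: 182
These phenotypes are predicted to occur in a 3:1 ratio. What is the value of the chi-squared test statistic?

1.156

The 3:1 ratio has 4 parts, so with N = 780 the expected counts are:
  agouti: 780 × 3/4 = 585
  black: 780 × 1/4 = 195
χ² = Σ (O − E)² / E
  agouti: (598 − 585)² / 585 = 0.2889
  black: (182 − 195)² / 195 = 0.8667
χ² = 0.2889 + 0.8667 = 1.1556 ≈ 1.156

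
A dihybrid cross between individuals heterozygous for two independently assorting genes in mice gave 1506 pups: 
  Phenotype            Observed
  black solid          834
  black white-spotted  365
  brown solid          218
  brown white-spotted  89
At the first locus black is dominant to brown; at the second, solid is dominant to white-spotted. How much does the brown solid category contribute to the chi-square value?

14.676

A dihybrid F₂ with independent assortment and complete dominance at both loci gives a 9:3:3:1 phenotypic ratio.
Expected counts for N = 1506 under a 9:3:3:1 ratio (total parts = 16):
  black solid: 1506 × 9/16 = 847.125
  black white-spotted: 1506 × 3/16 = 282.375
  brown solid: 1506 × 3/16 = 282.375
  brown white-spotted: 1506 × 1/16 = 94.125
Contribution of brown solid: (218 − 282.375)² / 282.375 = 14.6760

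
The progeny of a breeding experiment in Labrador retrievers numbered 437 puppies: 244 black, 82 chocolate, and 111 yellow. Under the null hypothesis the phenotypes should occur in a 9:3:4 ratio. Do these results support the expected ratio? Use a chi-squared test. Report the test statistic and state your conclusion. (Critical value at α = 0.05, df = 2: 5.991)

0.041; consistent

Under the 9:3:4 hypothesis (Σ ratio = 16, N = 437):
  black: 437 × 9/16 = 245.8125
  chocolate: 437 × 3/16 = 81.9375
  yellow: 437 × 4/16 = 109.25
χ² = Σ (O − E)² / E
  black: (244 − 245.8125)² / 245.8125 = 0.0134
  chocolate: (82 − 81.9375)² / 81.9375 = 0.0000
  yellow: (111 − 109.25)² / 109.25 = 0.0280
χ² = 0.0134 + 0.0000 + 0.0280 = 0.0414 ≈ 0.041
Degrees of freedom = 3 − 1 = 2; critical value at α = 0.05 is 5.991.
Since 0.041 < 5.991, we fail to reject the null hypothesis — the data are consistent with the 9:3:4 ratio.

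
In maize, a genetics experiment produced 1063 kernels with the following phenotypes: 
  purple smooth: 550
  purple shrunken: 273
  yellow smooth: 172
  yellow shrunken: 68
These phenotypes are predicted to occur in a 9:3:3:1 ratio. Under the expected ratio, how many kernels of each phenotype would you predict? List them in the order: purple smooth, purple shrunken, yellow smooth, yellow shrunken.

597.9375, 199.3125, 199.3125, 66.4375

Total ratio parts = 16. Expected numbers out of 1063:
  purple smooth: 1063 × 9/16 = 597.9375
  purple shrunken: 1063 × 3/16 = 199.3125
  yellow smooth: 1063 × 3/16 = 199.3125
  yellow shrunken: 1063 × 1/16 = 66.4375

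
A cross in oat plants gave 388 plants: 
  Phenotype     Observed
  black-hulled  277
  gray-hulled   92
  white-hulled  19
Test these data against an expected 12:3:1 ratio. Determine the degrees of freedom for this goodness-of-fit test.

2

A goodness-of-fit test with 3 phenotype classes has df = 3 − 1 = 2.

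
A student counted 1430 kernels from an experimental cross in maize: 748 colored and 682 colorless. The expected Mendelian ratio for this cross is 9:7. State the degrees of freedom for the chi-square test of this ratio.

1

A goodness-of-fit test with 2 phenotype classes has df = 2 − 1 = 1.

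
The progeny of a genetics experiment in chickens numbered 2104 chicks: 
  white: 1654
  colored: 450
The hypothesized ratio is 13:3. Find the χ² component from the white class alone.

1.802

Expected counts for N = 2104 under a 13:3 ratio (total parts = 16):
  white: 2104 × 13/16 = 1709.5
  colored: 2104 × 3/16 = 394.5
Contribution of white: (1654 − 1709.5)² / 1709.5 = 1.8018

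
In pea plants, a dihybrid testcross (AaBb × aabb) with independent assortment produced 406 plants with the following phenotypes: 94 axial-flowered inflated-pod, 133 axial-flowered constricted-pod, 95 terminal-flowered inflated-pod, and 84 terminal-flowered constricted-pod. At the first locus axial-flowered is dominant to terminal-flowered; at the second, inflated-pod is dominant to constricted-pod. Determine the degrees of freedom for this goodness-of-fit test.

A dihybrid testcross with independent assortment gives a 1:1:1:1 ratio.
A goodness-of-fit test with 4 phenotype classes has df = 4 − 1 = 3.

3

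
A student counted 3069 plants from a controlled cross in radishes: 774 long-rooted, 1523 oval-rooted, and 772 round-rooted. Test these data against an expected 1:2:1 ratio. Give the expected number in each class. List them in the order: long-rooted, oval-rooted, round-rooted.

767.25, 1534.5, 767.25

Expected counts for N = 3069 under a 1:2:1 ratio (total parts = 4):
  long-rooted: 3069 × 1/4 = 767.25
  oval-rooted: 3069 × 2/4 = 1534.5
  round-rooted: 3069 × 1/4 = 767.25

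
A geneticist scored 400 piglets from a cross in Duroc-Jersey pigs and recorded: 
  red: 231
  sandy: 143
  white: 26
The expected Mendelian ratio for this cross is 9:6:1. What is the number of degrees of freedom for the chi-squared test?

A goodness-of-fit test with 3 phenotype classes has df = 3 − 1 = 2.

2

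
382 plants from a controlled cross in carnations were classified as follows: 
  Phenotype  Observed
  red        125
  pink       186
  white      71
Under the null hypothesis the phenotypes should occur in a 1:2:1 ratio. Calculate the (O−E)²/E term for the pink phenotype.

0.131

Total ratio parts = 4. Expected numbers out of 382:
  red: 382 × 1/4 = 95.5
  pink: 382 × 2/4 = 191
  white: 382 × 1/4 = 95.5
Contribution of pink: (186 − 191)² / 191 = 0.1309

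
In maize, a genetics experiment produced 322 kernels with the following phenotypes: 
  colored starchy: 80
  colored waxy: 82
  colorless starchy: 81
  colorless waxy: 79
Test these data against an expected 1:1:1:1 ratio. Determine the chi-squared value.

0.062

Expected counts for N = 322 under a 1:1:1:1 ratio (total parts = 4):
  colored starchy: 322 × 1/4 = 80.5
  colored waxy: 322 × 1/4 = 80.5
  colorless starchy: 322 × 1/4 = 80.5
  colorless waxy: 322 × 1/4 = 80.5
χ² = Σ (O − E)² / E
  colored starchy: (80 − 80.5)² / 80.5 = 0.0031
  colored waxy: (82 − 80.5)² / 80.5 = 0.0280
  colorless starchy: (81 − 80.5)² / 80.5 = 0.0031
  colorless waxy: (79 − 80.5)² / 80.5 = 0.0280
χ² = 0.0031 + 0.0280 + 0.0031 + 0.0280 = 0.0622 ≈ 0.062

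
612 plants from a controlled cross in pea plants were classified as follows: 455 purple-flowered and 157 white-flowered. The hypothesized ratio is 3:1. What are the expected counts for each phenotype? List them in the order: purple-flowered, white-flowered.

Total ratio parts = 4. Expected numbers out of 612:
  purple-flowered: 612 × 3/4 = 459
  white-flowered: 612 × 1/4 = 153

459, 153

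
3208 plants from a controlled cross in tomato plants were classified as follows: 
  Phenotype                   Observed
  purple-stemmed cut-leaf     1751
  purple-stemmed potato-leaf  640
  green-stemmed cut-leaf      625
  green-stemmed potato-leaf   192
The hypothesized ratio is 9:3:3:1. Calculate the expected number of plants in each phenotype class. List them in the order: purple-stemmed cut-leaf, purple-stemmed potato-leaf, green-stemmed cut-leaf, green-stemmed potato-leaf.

1804.5, 601.5, 601.5, 200.5

Under the 9:3:3:1 hypothesis (Σ ratio = 16, N = 3208):
  purple-stemmed cut-leaf: 3208 × 9/16 = 1804.5
  purple-stemmed potato-leaf: 3208 × 3/16 = 601.5
  green-stemmed cut-leaf: 3208 × 3/16 = 601.5
  green-stemmed potato-leaf: 3208 × 1/16 = 200.5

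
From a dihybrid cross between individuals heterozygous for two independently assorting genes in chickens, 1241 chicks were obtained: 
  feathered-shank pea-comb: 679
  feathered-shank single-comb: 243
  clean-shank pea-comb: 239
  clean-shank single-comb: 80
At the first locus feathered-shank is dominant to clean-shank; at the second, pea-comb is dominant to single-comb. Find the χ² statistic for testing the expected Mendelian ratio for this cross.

1.225

A dihybrid F₂ with independent assortment and complete dominance at both loci gives a 9:3:3:1 phenotypic ratio.
Expected counts for N = 1241 under a 9:3:3:1 ratio (total parts = 16):
  feathered-shank pea-comb: 1241 × 9/16 = 698.0625
  feathered-shank single-comb: 1241 × 3/16 = 232.6875
  clean-shank pea-comb: 1241 × 3/16 = 232.6875
  clean-shank single-comb: 1241 × 1/16 = 77.5625
χ² = Σ (O − E)² / E
  feathered-shank pea-comb: (679 − 698.0625)² / 698.0625 = 0.5206
  feathered-shank single-comb: (243 − 232.6875)² / 232.6875 = 0.4570
  clean-shank pea-comb: (239 − 232.6875)² / 232.6875 = 0.1712
  clean-shank single-comb: (80 − 77.5625)² / 77.5625 = 0.0766
χ² = 0.5206 + 0.4570 + 0.1712 + 0.0766 = 1.2254 ≈ 1.225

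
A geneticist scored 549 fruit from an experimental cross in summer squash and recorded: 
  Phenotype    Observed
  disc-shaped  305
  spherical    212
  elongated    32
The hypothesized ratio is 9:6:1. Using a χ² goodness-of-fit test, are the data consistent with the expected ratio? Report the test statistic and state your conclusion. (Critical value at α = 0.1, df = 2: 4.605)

The 9:6:1 ratio has 16 parts, so with N = 549 the expected counts are:
  disc-shaped: 549 × 9/16 = 308.8125
  spherical: 549 × 6/16 = 205.875
  elongated: 549 × 1/16 = 34.3125
χ² = Σ (O − E)² / E
  disc-shaped: (305 − 308.8125)² / 308.8125 = 0.0471
  spherical: (212 − 205.875)² / 205.875 = 0.1822
  elongated: (32 − 34.3125)² / 34.3125 = 0.1559
χ² = 0.0471 + 0.1822 + 0.1559 = 0.3852 ≈ 0.385
Degrees of freedom = 3 − 1 = 2; critical value at α = 0.1 is 4.605.
Since 0.385 < 4.605, we fail to reject the null hypothesis — the data are consistent with the 9:6:1 ratio.

0.385; consistent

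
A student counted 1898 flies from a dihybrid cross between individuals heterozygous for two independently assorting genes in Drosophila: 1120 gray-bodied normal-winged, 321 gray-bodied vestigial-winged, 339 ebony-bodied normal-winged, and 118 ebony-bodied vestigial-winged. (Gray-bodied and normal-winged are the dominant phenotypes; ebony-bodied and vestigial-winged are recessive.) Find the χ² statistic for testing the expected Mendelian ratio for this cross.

6.791

A dihybrid F₂ with independent assortment and complete dominance at both loci gives a 9:3:3:1 phenotypic ratio.
The 9:3:3:1 ratio has 16 parts, so with N = 1898 the expected counts are:
  gray-bodied normal-winged: 1898 × 9/16 = 1067.625
  gray-bodied vestigial-winged: 1898 × 3/16 = 355.875
  ebony-bodied normal-winged: 1898 × 3/16 = 355.875
  ebony-bodied vestigial-winged: 1898 × 1/16 = 118.625
χ² = Σ (O − E)² / E
  gray-bodied normal-winged: (1120 − 1067.625)² / 1067.625 = 2.5694
  gray-bodied vestigial-winged: (321 − 355.875)² / 355.875 = 3.4177
  ebony-bodied normal-winged: (339 − 355.875)² / 355.875 = 0.8002
  ebony-bodied vestigial-winged: (118 − 118.625)² / 118.625 = 0.0033
χ² = 2.5694 + 3.4177 + 0.8002 + 0.0033 = 6.7906 ≈ 6.791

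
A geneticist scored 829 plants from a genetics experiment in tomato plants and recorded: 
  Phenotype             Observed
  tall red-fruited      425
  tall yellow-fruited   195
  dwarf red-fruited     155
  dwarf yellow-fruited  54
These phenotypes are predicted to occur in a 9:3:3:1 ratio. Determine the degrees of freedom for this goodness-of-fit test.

A goodness-of-fit test with 4 phenotype classes has df = 4 − 1 = 3.

3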